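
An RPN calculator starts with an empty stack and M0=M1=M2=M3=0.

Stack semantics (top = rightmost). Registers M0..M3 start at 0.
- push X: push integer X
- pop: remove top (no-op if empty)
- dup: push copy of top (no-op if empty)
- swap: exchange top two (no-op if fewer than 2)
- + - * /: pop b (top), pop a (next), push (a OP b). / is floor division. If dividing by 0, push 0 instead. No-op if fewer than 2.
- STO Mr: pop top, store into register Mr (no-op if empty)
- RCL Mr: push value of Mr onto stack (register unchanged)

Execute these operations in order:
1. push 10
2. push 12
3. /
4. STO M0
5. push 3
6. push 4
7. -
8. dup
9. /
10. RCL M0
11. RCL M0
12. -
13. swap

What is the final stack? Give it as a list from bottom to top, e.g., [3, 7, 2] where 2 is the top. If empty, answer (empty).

After op 1 (push 10): stack=[10] mem=[0,0,0,0]
After op 2 (push 12): stack=[10,12] mem=[0,0,0,0]
After op 3 (/): stack=[0] mem=[0,0,0,0]
After op 4 (STO M0): stack=[empty] mem=[0,0,0,0]
After op 5 (push 3): stack=[3] mem=[0,0,0,0]
After op 6 (push 4): stack=[3,4] mem=[0,0,0,0]
After op 7 (-): stack=[-1] mem=[0,0,0,0]
After op 8 (dup): stack=[-1,-1] mem=[0,0,0,0]
After op 9 (/): stack=[1] mem=[0,0,0,0]
After op 10 (RCL M0): stack=[1,0] mem=[0,0,0,0]
After op 11 (RCL M0): stack=[1,0,0] mem=[0,0,0,0]
After op 12 (-): stack=[1,0] mem=[0,0,0,0]
After op 13 (swap): stack=[0,1] mem=[0,0,0,0]

Answer: [0, 1]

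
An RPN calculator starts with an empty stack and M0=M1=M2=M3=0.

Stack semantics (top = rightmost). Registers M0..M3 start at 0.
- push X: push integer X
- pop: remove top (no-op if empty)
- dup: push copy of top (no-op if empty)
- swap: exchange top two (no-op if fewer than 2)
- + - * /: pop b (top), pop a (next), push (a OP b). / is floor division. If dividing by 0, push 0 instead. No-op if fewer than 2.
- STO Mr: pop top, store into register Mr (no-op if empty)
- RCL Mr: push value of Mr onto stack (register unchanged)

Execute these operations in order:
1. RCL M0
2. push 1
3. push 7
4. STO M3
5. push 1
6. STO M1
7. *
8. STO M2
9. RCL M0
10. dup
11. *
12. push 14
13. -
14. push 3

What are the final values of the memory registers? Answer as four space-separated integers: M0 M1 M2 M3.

Answer: 0 1 0 7

Derivation:
After op 1 (RCL M0): stack=[0] mem=[0,0,0,0]
After op 2 (push 1): stack=[0,1] mem=[0,0,0,0]
After op 3 (push 7): stack=[0,1,7] mem=[0,0,0,0]
After op 4 (STO M3): stack=[0,1] mem=[0,0,0,7]
After op 5 (push 1): stack=[0,1,1] mem=[0,0,0,7]
After op 6 (STO M1): stack=[0,1] mem=[0,1,0,7]
After op 7 (*): stack=[0] mem=[0,1,0,7]
After op 8 (STO M2): stack=[empty] mem=[0,1,0,7]
After op 9 (RCL M0): stack=[0] mem=[0,1,0,7]
After op 10 (dup): stack=[0,0] mem=[0,1,0,7]
After op 11 (*): stack=[0] mem=[0,1,0,7]
After op 12 (push 14): stack=[0,14] mem=[0,1,0,7]
After op 13 (-): stack=[-14] mem=[0,1,0,7]
After op 14 (push 3): stack=[-14,3] mem=[0,1,0,7]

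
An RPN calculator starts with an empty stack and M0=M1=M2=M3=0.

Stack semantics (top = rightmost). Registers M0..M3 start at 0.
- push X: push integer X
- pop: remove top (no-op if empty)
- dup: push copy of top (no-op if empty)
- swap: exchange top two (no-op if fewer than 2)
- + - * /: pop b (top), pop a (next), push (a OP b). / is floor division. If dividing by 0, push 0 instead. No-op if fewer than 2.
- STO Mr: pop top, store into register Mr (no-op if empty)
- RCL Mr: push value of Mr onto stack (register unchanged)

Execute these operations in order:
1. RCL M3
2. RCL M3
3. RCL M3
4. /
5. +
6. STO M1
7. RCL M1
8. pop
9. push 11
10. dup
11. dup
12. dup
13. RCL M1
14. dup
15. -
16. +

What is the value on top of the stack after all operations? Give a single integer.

After op 1 (RCL M3): stack=[0] mem=[0,0,0,0]
After op 2 (RCL M3): stack=[0,0] mem=[0,0,0,0]
After op 3 (RCL M3): stack=[0,0,0] mem=[0,0,0,0]
After op 4 (/): stack=[0,0] mem=[0,0,0,0]
After op 5 (+): stack=[0] mem=[0,0,0,0]
After op 6 (STO M1): stack=[empty] mem=[0,0,0,0]
After op 7 (RCL M1): stack=[0] mem=[0,0,0,0]
After op 8 (pop): stack=[empty] mem=[0,0,0,0]
After op 9 (push 11): stack=[11] mem=[0,0,0,0]
After op 10 (dup): stack=[11,11] mem=[0,0,0,0]
After op 11 (dup): stack=[11,11,11] mem=[0,0,0,0]
After op 12 (dup): stack=[11,11,11,11] mem=[0,0,0,0]
After op 13 (RCL M1): stack=[11,11,11,11,0] mem=[0,0,0,0]
After op 14 (dup): stack=[11,11,11,11,0,0] mem=[0,0,0,0]
After op 15 (-): stack=[11,11,11,11,0] mem=[0,0,0,0]
After op 16 (+): stack=[11,11,11,11] mem=[0,0,0,0]

Answer: 11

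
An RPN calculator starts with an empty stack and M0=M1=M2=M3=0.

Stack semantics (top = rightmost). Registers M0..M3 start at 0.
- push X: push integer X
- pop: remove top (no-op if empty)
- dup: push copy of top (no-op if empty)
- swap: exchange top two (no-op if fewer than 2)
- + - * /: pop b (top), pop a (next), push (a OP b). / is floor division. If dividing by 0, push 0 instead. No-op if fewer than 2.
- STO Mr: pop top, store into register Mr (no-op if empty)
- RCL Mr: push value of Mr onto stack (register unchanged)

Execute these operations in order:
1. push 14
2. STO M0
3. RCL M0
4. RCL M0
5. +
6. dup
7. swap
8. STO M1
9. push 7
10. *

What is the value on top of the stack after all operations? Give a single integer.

After op 1 (push 14): stack=[14] mem=[0,0,0,0]
After op 2 (STO M0): stack=[empty] mem=[14,0,0,0]
After op 3 (RCL M0): stack=[14] mem=[14,0,0,0]
After op 4 (RCL M0): stack=[14,14] mem=[14,0,0,0]
After op 5 (+): stack=[28] mem=[14,0,0,0]
After op 6 (dup): stack=[28,28] mem=[14,0,0,0]
After op 7 (swap): stack=[28,28] mem=[14,0,0,0]
After op 8 (STO M1): stack=[28] mem=[14,28,0,0]
After op 9 (push 7): stack=[28,7] mem=[14,28,0,0]
After op 10 (*): stack=[196] mem=[14,28,0,0]

Answer: 196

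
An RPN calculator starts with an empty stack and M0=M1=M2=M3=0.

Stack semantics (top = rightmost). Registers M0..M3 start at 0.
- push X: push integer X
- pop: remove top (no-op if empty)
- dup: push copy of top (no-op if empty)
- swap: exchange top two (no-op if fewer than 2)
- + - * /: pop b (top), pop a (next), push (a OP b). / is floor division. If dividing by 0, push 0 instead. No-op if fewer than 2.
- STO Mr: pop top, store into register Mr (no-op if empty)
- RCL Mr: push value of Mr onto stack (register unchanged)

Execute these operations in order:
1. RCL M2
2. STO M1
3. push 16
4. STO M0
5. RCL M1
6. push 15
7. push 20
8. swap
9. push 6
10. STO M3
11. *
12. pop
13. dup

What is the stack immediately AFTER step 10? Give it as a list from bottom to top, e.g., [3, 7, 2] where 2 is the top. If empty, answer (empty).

After op 1 (RCL M2): stack=[0] mem=[0,0,0,0]
After op 2 (STO M1): stack=[empty] mem=[0,0,0,0]
After op 3 (push 16): stack=[16] mem=[0,0,0,0]
After op 4 (STO M0): stack=[empty] mem=[16,0,0,0]
After op 5 (RCL M1): stack=[0] mem=[16,0,0,0]
After op 6 (push 15): stack=[0,15] mem=[16,0,0,0]
After op 7 (push 20): stack=[0,15,20] mem=[16,0,0,0]
After op 8 (swap): stack=[0,20,15] mem=[16,0,0,0]
After op 9 (push 6): stack=[0,20,15,6] mem=[16,0,0,0]
After op 10 (STO M3): stack=[0,20,15] mem=[16,0,0,6]

[0, 20, 15]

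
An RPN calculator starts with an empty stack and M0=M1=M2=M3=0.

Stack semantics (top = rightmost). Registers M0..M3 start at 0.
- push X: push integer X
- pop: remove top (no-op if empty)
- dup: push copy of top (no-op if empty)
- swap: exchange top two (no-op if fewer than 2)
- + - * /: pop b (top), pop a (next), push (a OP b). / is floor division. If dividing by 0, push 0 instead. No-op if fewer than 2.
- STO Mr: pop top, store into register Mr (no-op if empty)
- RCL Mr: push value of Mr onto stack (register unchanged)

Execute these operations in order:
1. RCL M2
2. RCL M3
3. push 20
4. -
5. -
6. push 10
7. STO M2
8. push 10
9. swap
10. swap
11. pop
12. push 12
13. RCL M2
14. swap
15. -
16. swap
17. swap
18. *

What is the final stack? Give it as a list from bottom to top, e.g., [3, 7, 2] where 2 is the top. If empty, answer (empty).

After op 1 (RCL M2): stack=[0] mem=[0,0,0,0]
After op 2 (RCL M3): stack=[0,0] mem=[0,0,0,0]
After op 3 (push 20): stack=[0,0,20] mem=[0,0,0,0]
After op 4 (-): stack=[0,-20] mem=[0,0,0,0]
After op 5 (-): stack=[20] mem=[0,0,0,0]
After op 6 (push 10): stack=[20,10] mem=[0,0,0,0]
After op 7 (STO M2): stack=[20] mem=[0,0,10,0]
After op 8 (push 10): stack=[20,10] mem=[0,0,10,0]
After op 9 (swap): stack=[10,20] mem=[0,0,10,0]
After op 10 (swap): stack=[20,10] mem=[0,0,10,0]
After op 11 (pop): stack=[20] mem=[0,0,10,0]
After op 12 (push 12): stack=[20,12] mem=[0,0,10,0]
After op 13 (RCL M2): stack=[20,12,10] mem=[0,0,10,0]
After op 14 (swap): stack=[20,10,12] mem=[0,0,10,0]
After op 15 (-): stack=[20,-2] mem=[0,0,10,0]
After op 16 (swap): stack=[-2,20] mem=[0,0,10,0]
After op 17 (swap): stack=[20,-2] mem=[0,0,10,0]
After op 18 (*): stack=[-40] mem=[0,0,10,0]

Answer: [-40]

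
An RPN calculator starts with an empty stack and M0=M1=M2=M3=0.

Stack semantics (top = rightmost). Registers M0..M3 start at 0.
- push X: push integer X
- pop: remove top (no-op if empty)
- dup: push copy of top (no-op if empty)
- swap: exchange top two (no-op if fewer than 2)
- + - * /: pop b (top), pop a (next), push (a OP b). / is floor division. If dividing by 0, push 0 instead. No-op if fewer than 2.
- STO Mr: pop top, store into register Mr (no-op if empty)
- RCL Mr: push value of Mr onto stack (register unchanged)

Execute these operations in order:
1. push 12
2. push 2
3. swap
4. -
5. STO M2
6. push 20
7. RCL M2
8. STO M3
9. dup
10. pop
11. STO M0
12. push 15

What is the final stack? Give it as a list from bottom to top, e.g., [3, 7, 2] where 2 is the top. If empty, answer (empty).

After op 1 (push 12): stack=[12] mem=[0,0,0,0]
After op 2 (push 2): stack=[12,2] mem=[0,0,0,0]
After op 3 (swap): stack=[2,12] mem=[0,0,0,0]
After op 4 (-): stack=[-10] mem=[0,0,0,0]
After op 5 (STO M2): stack=[empty] mem=[0,0,-10,0]
After op 6 (push 20): stack=[20] mem=[0,0,-10,0]
After op 7 (RCL M2): stack=[20,-10] mem=[0,0,-10,0]
After op 8 (STO M3): stack=[20] mem=[0,0,-10,-10]
After op 9 (dup): stack=[20,20] mem=[0,0,-10,-10]
After op 10 (pop): stack=[20] mem=[0,0,-10,-10]
After op 11 (STO M0): stack=[empty] mem=[20,0,-10,-10]
After op 12 (push 15): stack=[15] mem=[20,0,-10,-10]

Answer: [15]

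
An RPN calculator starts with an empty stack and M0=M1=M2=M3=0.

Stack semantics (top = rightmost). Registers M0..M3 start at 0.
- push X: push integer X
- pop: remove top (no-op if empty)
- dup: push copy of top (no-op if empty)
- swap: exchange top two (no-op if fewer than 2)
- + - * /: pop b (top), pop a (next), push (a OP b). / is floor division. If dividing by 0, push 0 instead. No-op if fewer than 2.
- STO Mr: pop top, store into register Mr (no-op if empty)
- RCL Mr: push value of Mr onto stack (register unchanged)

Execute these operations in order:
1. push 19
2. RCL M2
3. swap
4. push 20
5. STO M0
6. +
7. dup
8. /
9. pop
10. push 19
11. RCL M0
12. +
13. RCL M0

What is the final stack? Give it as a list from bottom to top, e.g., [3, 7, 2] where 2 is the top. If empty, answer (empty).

Answer: [39, 20]

Derivation:
After op 1 (push 19): stack=[19] mem=[0,0,0,0]
After op 2 (RCL M2): stack=[19,0] mem=[0,0,0,0]
After op 3 (swap): stack=[0,19] mem=[0,0,0,0]
After op 4 (push 20): stack=[0,19,20] mem=[0,0,0,0]
After op 5 (STO M0): stack=[0,19] mem=[20,0,0,0]
After op 6 (+): stack=[19] mem=[20,0,0,0]
After op 7 (dup): stack=[19,19] mem=[20,0,0,0]
After op 8 (/): stack=[1] mem=[20,0,0,0]
After op 9 (pop): stack=[empty] mem=[20,0,0,0]
After op 10 (push 19): stack=[19] mem=[20,0,0,0]
After op 11 (RCL M0): stack=[19,20] mem=[20,0,0,0]
After op 12 (+): stack=[39] mem=[20,0,0,0]
After op 13 (RCL M0): stack=[39,20] mem=[20,0,0,0]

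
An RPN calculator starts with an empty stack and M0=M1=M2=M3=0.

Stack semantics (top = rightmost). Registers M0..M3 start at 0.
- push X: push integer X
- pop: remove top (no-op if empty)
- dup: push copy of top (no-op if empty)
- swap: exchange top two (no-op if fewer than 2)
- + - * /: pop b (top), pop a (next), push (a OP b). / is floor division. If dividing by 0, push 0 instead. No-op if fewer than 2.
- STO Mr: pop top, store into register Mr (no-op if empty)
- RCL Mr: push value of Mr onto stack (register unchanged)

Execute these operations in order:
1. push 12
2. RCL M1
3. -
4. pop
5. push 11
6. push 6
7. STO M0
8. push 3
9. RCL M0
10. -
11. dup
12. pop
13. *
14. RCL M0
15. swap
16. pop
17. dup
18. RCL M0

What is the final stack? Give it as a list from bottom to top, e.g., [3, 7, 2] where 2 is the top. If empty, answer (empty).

Answer: [6, 6, 6]

Derivation:
After op 1 (push 12): stack=[12] mem=[0,0,0,0]
After op 2 (RCL M1): stack=[12,0] mem=[0,0,0,0]
After op 3 (-): stack=[12] mem=[0,0,0,0]
After op 4 (pop): stack=[empty] mem=[0,0,0,0]
After op 5 (push 11): stack=[11] mem=[0,0,0,0]
After op 6 (push 6): stack=[11,6] mem=[0,0,0,0]
After op 7 (STO M0): stack=[11] mem=[6,0,0,0]
After op 8 (push 3): stack=[11,3] mem=[6,0,0,0]
After op 9 (RCL M0): stack=[11,3,6] mem=[6,0,0,0]
After op 10 (-): stack=[11,-3] mem=[6,0,0,0]
After op 11 (dup): stack=[11,-3,-3] mem=[6,0,0,0]
After op 12 (pop): stack=[11,-3] mem=[6,0,0,0]
After op 13 (*): stack=[-33] mem=[6,0,0,0]
After op 14 (RCL M0): stack=[-33,6] mem=[6,0,0,0]
After op 15 (swap): stack=[6,-33] mem=[6,0,0,0]
After op 16 (pop): stack=[6] mem=[6,0,0,0]
After op 17 (dup): stack=[6,6] mem=[6,0,0,0]
After op 18 (RCL M0): stack=[6,6,6] mem=[6,0,0,0]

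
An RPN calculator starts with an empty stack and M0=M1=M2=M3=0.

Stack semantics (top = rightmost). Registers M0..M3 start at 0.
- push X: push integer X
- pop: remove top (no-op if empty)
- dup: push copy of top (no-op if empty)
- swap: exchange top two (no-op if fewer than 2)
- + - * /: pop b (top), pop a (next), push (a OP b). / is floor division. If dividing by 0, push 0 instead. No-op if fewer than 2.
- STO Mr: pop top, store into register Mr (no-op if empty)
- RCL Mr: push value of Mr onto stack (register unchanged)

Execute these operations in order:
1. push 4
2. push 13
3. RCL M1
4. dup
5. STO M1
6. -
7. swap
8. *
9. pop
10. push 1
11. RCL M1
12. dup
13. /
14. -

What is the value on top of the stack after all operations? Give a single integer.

Answer: 1

Derivation:
After op 1 (push 4): stack=[4] mem=[0,0,0,0]
After op 2 (push 13): stack=[4,13] mem=[0,0,0,0]
After op 3 (RCL M1): stack=[4,13,0] mem=[0,0,0,0]
After op 4 (dup): stack=[4,13,0,0] mem=[0,0,0,0]
After op 5 (STO M1): stack=[4,13,0] mem=[0,0,0,0]
After op 6 (-): stack=[4,13] mem=[0,0,0,0]
After op 7 (swap): stack=[13,4] mem=[0,0,0,0]
After op 8 (*): stack=[52] mem=[0,0,0,0]
After op 9 (pop): stack=[empty] mem=[0,0,0,0]
After op 10 (push 1): stack=[1] mem=[0,0,0,0]
After op 11 (RCL M1): stack=[1,0] mem=[0,0,0,0]
After op 12 (dup): stack=[1,0,0] mem=[0,0,0,0]
After op 13 (/): stack=[1,0] mem=[0,0,0,0]
After op 14 (-): stack=[1] mem=[0,0,0,0]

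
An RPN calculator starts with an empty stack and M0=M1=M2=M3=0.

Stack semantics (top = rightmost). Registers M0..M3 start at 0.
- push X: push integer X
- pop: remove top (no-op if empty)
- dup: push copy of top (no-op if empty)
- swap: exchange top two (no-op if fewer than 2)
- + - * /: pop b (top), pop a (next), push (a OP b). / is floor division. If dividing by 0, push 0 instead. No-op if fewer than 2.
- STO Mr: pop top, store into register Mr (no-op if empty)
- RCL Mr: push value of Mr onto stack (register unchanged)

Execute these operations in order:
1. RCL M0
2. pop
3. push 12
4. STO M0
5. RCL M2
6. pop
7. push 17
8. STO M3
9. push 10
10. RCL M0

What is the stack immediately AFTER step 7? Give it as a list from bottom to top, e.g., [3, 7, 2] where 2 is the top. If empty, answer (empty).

After op 1 (RCL M0): stack=[0] mem=[0,0,0,0]
After op 2 (pop): stack=[empty] mem=[0,0,0,0]
After op 3 (push 12): stack=[12] mem=[0,0,0,0]
After op 4 (STO M0): stack=[empty] mem=[12,0,0,0]
After op 5 (RCL M2): stack=[0] mem=[12,0,0,0]
After op 6 (pop): stack=[empty] mem=[12,0,0,0]
After op 7 (push 17): stack=[17] mem=[12,0,0,0]

[17]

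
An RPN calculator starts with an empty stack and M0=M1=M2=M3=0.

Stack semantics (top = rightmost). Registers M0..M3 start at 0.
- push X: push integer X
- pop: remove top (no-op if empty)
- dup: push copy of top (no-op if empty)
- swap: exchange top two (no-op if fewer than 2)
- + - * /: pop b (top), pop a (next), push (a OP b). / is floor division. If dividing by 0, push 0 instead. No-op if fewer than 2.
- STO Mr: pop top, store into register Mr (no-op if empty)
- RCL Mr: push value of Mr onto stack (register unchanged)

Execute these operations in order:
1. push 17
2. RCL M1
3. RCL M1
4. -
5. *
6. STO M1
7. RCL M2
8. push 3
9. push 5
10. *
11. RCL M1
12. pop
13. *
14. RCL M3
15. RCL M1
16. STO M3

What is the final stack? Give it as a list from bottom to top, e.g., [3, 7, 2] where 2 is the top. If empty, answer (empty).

Answer: [0, 0]

Derivation:
After op 1 (push 17): stack=[17] mem=[0,0,0,0]
After op 2 (RCL M1): stack=[17,0] mem=[0,0,0,0]
After op 3 (RCL M1): stack=[17,0,0] mem=[0,0,0,0]
After op 4 (-): stack=[17,0] mem=[0,0,0,0]
After op 5 (*): stack=[0] mem=[0,0,0,0]
After op 6 (STO M1): stack=[empty] mem=[0,0,0,0]
After op 7 (RCL M2): stack=[0] mem=[0,0,0,0]
After op 8 (push 3): stack=[0,3] mem=[0,0,0,0]
After op 9 (push 5): stack=[0,3,5] mem=[0,0,0,0]
After op 10 (*): stack=[0,15] mem=[0,0,0,0]
After op 11 (RCL M1): stack=[0,15,0] mem=[0,0,0,0]
After op 12 (pop): stack=[0,15] mem=[0,0,0,0]
After op 13 (*): stack=[0] mem=[0,0,0,0]
After op 14 (RCL M3): stack=[0,0] mem=[0,0,0,0]
After op 15 (RCL M1): stack=[0,0,0] mem=[0,0,0,0]
After op 16 (STO M3): stack=[0,0] mem=[0,0,0,0]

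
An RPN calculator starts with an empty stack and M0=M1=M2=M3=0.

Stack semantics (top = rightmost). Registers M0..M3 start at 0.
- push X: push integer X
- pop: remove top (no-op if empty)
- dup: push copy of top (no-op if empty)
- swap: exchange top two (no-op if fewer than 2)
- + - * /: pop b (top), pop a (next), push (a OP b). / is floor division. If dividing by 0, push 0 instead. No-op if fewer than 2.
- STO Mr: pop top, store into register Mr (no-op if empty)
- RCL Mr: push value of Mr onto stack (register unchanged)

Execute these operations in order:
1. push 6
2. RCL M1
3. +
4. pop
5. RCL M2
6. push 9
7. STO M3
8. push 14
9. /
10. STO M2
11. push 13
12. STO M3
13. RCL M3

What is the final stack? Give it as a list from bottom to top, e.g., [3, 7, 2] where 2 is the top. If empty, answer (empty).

Answer: [13]

Derivation:
After op 1 (push 6): stack=[6] mem=[0,0,0,0]
After op 2 (RCL M1): stack=[6,0] mem=[0,0,0,0]
After op 3 (+): stack=[6] mem=[0,0,0,0]
After op 4 (pop): stack=[empty] mem=[0,0,0,0]
After op 5 (RCL M2): stack=[0] mem=[0,0,0,0]
After op 6 (push 9): stack=[0,9] mem=[0,0,0,0]
After op 7 (STO M3): stack=[0] mem=[0,0,0,9]
After op 8 (push 14): stack=[0,14] mem=[0,0,0,9]
After op 9 (/): stack=[0] mem=[0,0,0,9]
After op 10 (STO M2): stack=[empty] mem=[0,0,0,9]
After op 11 (push 13): stack=[13] mem=[0,0,0,9]
After op 12 (STO M3): stack=[empty] mem=[0,0,0,13]
After op 13 (RCL M3): stack=[13] mem=[0,0,0,13]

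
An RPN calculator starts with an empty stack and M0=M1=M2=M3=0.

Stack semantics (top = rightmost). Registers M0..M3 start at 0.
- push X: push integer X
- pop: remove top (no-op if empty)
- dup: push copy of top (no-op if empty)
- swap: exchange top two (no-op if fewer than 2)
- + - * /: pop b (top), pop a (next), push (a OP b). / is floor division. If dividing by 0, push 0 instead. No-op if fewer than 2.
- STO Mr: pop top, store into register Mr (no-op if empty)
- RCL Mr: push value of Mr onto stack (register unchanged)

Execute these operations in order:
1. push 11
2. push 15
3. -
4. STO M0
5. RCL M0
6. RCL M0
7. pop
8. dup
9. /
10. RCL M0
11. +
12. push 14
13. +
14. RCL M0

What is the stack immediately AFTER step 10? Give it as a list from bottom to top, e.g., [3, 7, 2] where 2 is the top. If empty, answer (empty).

After op 1 (push 11): stack=[11] mem=[0,0,0,0]
After op 2 (push 15): stack=[11,15] mem=[0,0,0,0]
After op 3 (-): stack=[-4] mem=[0,0,0,0]
After op 4 (STO M0): stack=[empty] mem=[-4,0,0,0]
After op 5 (RCL M0): stack=[-4] mem=[-4,0,0,0]
After op 6 (RCL M0): stack=[-4,-4] mem=[-4,0,0,0]
After op 7 (pop): stack=[-4] mem=[-4,0,0,0]
After op 8 (dup): stack=[-4,-4] mem=[-4,0,0,0]
After op 9 (/): stack=[1] mem=[-4,0,0,0]
After op 10 (RCL M0): stack=[1,-4] mem=[-4,0,0,0]

[1, -4]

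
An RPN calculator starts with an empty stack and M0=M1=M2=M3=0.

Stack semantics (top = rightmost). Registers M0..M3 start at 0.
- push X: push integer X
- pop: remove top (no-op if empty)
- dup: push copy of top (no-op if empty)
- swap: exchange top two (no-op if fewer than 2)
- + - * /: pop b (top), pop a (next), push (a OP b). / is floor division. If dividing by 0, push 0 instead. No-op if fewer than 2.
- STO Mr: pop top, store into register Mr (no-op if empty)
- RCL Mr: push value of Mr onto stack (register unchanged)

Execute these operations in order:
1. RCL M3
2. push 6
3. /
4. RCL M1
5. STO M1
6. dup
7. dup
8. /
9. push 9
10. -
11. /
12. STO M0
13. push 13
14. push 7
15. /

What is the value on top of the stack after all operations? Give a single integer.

After op 1 (RCL M3): stack=[0] mem=[0,0,0,0]
After op 2 (push 6): stack=[0,6] mem=[0,0,0,0]
After op 3 (/): stack=[0] mem=[0,0,0,0]
After op 4 (RCL M1): stack=[0,0] mem=[0,0,0,0]
After op 5 (STO M1): stack=[0] mem=[0,0,0,0]
After op 6 (dup): stack=[0,0] mem=[0,0,0,0]
After op 7 (dup): stack=[0,0,0] mem=[0,0,0,0]
After op 8 (/): stack=[0,0] mem=[0,0,0,0]
After op 9 (push 9): stack=[0,0,9] mem=[0,0,0,0]
After op 10 (-): stack=[0,-9] mem=[0,0,0,0]
After op 11 (/): stack=[0] mem=[0,0,0,0]
After op 12 (STO M0): stack=[empty] mem=[0,0,0,0]
After op 13 (push 13): stack=[13] mem=[0,0,0,0]
After op 14 (push 7): stack=[13,7] mem=[0,0,0,0]
After op 15 (/): stack=[1] mem=[0,0,0,0]

Answer: 1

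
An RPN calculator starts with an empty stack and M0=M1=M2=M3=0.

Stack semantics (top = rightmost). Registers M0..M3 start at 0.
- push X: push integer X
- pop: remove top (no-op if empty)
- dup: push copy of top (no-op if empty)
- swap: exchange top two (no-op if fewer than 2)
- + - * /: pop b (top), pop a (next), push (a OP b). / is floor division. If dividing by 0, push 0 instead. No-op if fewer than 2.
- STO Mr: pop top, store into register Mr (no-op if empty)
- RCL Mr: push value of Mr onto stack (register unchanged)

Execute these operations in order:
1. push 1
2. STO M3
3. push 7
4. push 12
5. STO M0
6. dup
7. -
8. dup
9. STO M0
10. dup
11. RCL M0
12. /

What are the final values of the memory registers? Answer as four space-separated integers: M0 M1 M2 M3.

After op 1 (push 1): stack=[1] mem=[0,0,0,0]
After op 2 (STO M3): stack=[empty] mem=[0,0,0,1]
After op 3 (push 7): stack=[7] mem=[0,0,0,1]
After op 4 (push 12): stack=[7,12] mem=[0,0,0,1]
After op 5 (STO M0): stack=[7] mem=[12,0,0,1]
After op 6 (dup): stack=[7,7] mem=[12,0,0,1]
After op 7 (-): stack=[0] mem=[12,0,0,1]
After op 8 (dup): stack=[0,0] mem=[12,0,0,1]
After op 9 (STO M0): stack=[0] mem=[0,0,0,1]
After op 10 (dup): stack=[0,0] mem=[0,0,0,1]
After op 11 (RCL M0): stack=[0,0,0] mem=[0,0,0,1]
After op 12 (/): stack=[0,0] mem=[0,0,0,1]

Answer: 0 0 0 1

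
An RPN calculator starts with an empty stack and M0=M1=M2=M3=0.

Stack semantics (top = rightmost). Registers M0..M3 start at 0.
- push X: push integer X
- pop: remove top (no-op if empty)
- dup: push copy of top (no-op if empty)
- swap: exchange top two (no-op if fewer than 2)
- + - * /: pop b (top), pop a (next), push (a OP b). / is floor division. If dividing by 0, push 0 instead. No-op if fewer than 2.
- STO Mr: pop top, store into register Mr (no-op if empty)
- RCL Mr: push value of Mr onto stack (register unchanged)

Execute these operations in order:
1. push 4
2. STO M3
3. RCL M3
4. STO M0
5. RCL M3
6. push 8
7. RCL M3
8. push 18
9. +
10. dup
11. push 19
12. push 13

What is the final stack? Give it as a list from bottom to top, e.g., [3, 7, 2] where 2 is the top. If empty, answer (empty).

After op 1 (push 4): stack=[4] mem=[0,0,0,0]
After op 2 (STO M3): stack=[empty] mem=[0,0,0,4]
After op 3 (RCL M3): stack=[4] mem=[0,0,0,4]
After op 4 (STO M0): stack=[empty] mem=[4,0,0,4]
After op 5 (RCL M3): stack=[4] mem=[4,0,0,4]
After op 6 (push 8): stack=[4,8] mem=[4,0,0,4]
After op 7 (RCL M3): stack=[4,8,4] mem=[4,0,0,4]
After op 8 (push 18): stack=[4,8,4,18] mem=[4,0,0,4]
After op 9 (+): stack=[4,8,22] mem=[4,0,0,4]
After op 10 (dup): stack=[4,8,22,22] mem=[4,0,0,4]
After op 11 (push 19): stack=[4,8,22,22,19] mem=[4,0,0,4]
After op 12 (push 13): stack=[4,8,22,22,19,13] mem=[4,0,0,4]

Answer: [4, 8, 22, 22, 19, 13]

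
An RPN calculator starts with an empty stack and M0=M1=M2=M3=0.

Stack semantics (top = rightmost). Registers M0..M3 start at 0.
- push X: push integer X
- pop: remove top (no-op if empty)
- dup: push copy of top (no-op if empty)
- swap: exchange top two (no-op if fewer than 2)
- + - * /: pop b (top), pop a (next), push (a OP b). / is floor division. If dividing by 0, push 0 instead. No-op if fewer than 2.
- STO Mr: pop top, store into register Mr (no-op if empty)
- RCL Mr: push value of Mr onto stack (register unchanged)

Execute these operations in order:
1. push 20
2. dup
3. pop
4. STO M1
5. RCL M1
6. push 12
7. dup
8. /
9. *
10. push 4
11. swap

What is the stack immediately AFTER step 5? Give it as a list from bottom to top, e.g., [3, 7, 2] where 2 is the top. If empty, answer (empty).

After op 1 (push 20): stack=[20] mem=[0,0,0,0]
After op 2 (dup): stack=[20,20] mem=[0,0,0,0]
After op 3 (pop): stack=[20] mem=[0,0,0,0]
After op 4 (STO M1): stack=[empty] mem=[0,20,0,0]
After op 5 (RCL M1): stack=[20] mem=[0,20,0,0]

[20]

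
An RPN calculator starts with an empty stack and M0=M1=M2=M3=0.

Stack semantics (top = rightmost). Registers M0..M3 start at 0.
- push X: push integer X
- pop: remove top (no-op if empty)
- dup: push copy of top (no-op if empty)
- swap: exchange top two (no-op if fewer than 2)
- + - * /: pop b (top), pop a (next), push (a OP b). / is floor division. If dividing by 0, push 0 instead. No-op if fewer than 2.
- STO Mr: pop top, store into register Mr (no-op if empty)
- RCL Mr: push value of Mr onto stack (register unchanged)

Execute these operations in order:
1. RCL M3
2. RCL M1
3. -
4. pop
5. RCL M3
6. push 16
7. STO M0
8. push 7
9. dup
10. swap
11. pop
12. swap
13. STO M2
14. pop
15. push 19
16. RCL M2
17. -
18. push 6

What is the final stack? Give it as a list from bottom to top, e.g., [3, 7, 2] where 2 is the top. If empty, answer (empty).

After op 1 (RCL M3): stack=[0] mem=[0,0,0,0]
After op 2 (RCL M1): stack=[0,0] mem=[0,0,0,0]
After op 3 (-): stack=[0] mem=[0,0,0,0]
After op 4 (pop): stack=[empty] mem=[0,0,0,0]
After op 5 (RCL M3): stack=[0] mem=[0,0,0,0]
After op 6 (push 16): stack=[0,16] mem=[0,0,0,0]
After op 7 (STO M0): stack=[0] mem=[16,0,0,0]
After op 8 (push 7): stack=[0,7] mem=[16,0,0,0]
After op 9 (dup): stack=[0,7,7] mem=[16,0,0,0]
After op 10 (swap): stack=[0,7,7] mem=[16,0,0,0]
After op 11 (pop): stack=[0,7] mem=[16,0,0,0]
After op 12 (swap): stack=[7,0] mem=[16,0,0,0]
After op 13 (STO M2): stack=[7] mem=[16,0,0,0]
After op 14 (pop): stack=[empty] mem=[16,0,0,0]
After op 15 (push 19): stack=[19] mem=[16,0,0,0]
After op 16 (RCL M2): stack=[19,0] mem=[16,0,0,0]
After op 17 (-): stack=[19] mem=[16,0,0,0]
After op 18 (push 6): stack=[19,6] mem=[16,0,0,0]

Answer: [19, 6]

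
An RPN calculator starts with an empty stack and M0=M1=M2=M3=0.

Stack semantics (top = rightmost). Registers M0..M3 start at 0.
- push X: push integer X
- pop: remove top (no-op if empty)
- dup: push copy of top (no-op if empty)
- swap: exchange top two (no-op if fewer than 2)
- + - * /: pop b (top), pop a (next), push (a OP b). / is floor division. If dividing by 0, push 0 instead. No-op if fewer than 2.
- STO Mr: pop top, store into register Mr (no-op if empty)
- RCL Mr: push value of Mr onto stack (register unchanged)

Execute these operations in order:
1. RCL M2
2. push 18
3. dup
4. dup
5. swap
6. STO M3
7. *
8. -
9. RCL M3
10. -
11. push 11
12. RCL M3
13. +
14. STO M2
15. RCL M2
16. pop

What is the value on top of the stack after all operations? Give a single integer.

Answer: -342

Derivation:
After op 1 (RCL M2): stack=[0] mem=[0,0,0,0]
After op 2 (push 18): stack=[0,18] mem=[0,0,0,0]
After op 3 (dup): stack=[0,18,18] mem=[0,0,0,0]
After op 4 (dup): stack=[0,18,18,18] mem=[0,0,0,0]
After op 5 (swap): stack=[0,18,18,18] mem=[0,0,0,0]
After op 6 (STO M3): stack=[0,18,18] mem=[0,0,0,18]
After op 7 (*): stack=[0,324] mem=[0,0,0,18]
After op 8 (-): stack=[-324] mem=[0,0,0,18]
After op 9 (RCL M3): stack=[-324,18] mem=[0,0,0,18]
After op 10 (-): stack=[-342] mem=[0,0,0,18]
After op 11 (push 11): stack=[-342,11] mem=[0,0,0,18]
After op 12 (RCL M3): stack=[-342,11,18] mem=[0,0,0,18]
After op 13 (+): stack=[-342,29] mem=[0,0,0,18]
After op 14 (STO M2): stack=[-342] mem=[0,0,29,18]
After op 15 (RCL M2): stack=[-342,29] mem=[0,0,29,18]
After op 16 (pop): stack=[-342] mem=[0,0,29,18]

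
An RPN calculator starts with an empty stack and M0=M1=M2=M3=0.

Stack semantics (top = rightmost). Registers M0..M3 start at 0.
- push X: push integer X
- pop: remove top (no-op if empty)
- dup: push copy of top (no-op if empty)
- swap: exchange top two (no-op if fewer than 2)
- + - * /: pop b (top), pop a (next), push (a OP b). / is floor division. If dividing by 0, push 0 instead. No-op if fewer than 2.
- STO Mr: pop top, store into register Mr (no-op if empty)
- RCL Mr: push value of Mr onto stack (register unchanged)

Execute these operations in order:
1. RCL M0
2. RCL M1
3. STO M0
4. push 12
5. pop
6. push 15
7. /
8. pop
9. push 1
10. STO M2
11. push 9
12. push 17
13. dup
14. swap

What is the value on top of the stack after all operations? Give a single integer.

After op 1 (RCL M0): stack=[0] mem=[0,0,0,0]
After op 2 (RCL M1): stack=[0,0] mem=[0,0,0,0]
After op 3 (STO M0): stack=[0] mem=[0,0,0,0]
After op 4 (push 12): stack=[0,12] mem=[0,0,0,0]
After op 5 (pop): stack=[0] mem=[0,0,0,0]
After op 6 (push 15): stack=[0,15] mem=[0,0,0,0]
After op 7 (/): stack=[0] mem=[0,0,0,0]
After op 8 (pop): stack=[empty] mem=[0,0,0,0]
After op 9 (push 1): stack=[1] mem=[0,0,0,0]
After op 10 (STO M2): stack=[empty] mem=[0,0,1,0]
After op 11 (push 9): stack=[9] mem=[0,0,1,0]
After op 12 (push 17): stack=[9,17] mem=[0,0,1,0]
After op 13 (dup): stack=[9,17,17] mem=[0,0,1,0]
After op 14 (swap): stack=[9,17,17] mem=[0,0,1,0]

Answer: 17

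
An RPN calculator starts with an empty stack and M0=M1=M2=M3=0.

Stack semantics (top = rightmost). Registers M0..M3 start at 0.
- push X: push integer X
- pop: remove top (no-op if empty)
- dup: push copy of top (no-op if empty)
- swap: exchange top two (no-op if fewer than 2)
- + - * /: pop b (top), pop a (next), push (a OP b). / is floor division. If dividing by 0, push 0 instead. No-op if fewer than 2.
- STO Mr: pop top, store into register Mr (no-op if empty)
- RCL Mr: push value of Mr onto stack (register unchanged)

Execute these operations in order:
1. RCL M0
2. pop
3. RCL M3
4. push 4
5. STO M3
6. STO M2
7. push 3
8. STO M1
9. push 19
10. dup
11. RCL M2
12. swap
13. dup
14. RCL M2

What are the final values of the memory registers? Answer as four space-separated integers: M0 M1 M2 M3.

Answer: 0 3 0 4

Derivation:
After op 1 (RCL M0): stack=[0] mem=[0,0,0,0]
After op 2 (pop): stack=[empty] mem=[0,0,0,0]
After op 3 (RCL M3): stack=[0] mem=[0,0,0,0]
After op 4 (push 4): stack=[0,4] mem=[0,0,0,0]
After op 5 (STO M3): stack=[0] mem=[0,0,0,4]
After op 6 (STO M2): stack=[empty] mem=[0,0,0,4]
After op 7 (push 3): stack=[3] mem=[0,0,0,4]
After op 8 (STO M1): stack=[empty] mem=[0,3,0,4]
After op 9 (push 19): stack=[19] mem=[0,3,0,4]
After op 10 (dup): stack=[19,19] mem=[0,3,0,4]
After op 11 (RCL M2): stack=[19,19,0] mem=[0,3,0,4]
After op 12 (swap): stack=[19,0,19] mem=[0,3,0,4]
After op 13 (dup): stack=[19,0,19,19] mem=[0,3,0,4]
After op 14 (RCL M2): stack=[19,0,19,19,0] mem=[0,3,0,4]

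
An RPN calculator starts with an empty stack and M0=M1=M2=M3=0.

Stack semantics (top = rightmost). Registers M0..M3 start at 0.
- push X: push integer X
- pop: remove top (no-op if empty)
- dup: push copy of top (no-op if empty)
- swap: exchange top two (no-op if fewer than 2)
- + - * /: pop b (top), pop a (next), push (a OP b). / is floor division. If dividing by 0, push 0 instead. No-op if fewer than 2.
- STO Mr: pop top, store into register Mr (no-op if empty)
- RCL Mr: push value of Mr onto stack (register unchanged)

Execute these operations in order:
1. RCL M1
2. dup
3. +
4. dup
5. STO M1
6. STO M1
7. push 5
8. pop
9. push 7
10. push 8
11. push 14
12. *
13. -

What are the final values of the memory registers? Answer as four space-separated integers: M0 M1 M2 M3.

Answer: 0 0 0 0

Derivation:
After op 1 (RCL M1): stack=[0] mem=[0,0,0,0]
After op 2 (dup): stack=[0,0] mem=[0,0,0,0]
After op 3 (+): stack=[0] mem=[0,0,0,0]
After op 4 (dup): stack=[0,0] mem=[0,0,0,0]
After op 5 (STO M1): stack=[0] mem=[0,0,0,0]
After op 6 (STO M1): stack=[empty] mem=[0,0,0,0]
After op 7 (push 5): stack=[5] mem=[0,0,0,0]
After op 8 (pop): stack=[empty] mem=[0,0,0,0]
After op 9 (push 7): stack=[7] mem=[0,0,0,0]
After op 10 (push 8): stack=[7,8] mem=[0,0,0,0]
After op 11 (push 14): stack=[7,8,14] mem=[0,0,0,0]
After op 12 (*): stack=[7,112] mem=[0,0,0,0]
After op 13 (-): stack=[-105] mem=[0,0,0,0]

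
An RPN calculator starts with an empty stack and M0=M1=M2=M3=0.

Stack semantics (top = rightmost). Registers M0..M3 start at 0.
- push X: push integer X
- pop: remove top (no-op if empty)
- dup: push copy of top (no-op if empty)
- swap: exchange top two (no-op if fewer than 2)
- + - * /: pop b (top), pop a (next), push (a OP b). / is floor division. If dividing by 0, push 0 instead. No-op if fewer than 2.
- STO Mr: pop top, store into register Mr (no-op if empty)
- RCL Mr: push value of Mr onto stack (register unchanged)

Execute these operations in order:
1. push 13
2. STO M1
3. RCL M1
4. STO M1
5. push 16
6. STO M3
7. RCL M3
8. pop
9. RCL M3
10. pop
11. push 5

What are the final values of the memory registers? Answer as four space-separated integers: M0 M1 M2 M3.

After op 1 (push 13): stack=[13] mem=[0,0,0,0]
After op 2 (STO M1): stack=[empty] mem=[0,13,0,0]
After op 3 (RCL M1): stack=[13] mem=[0,13,0,0]
After op 4 (STO M1): stack=[empty] mem=[0,13,0,0]
After op 5 (push 16): stack=[16] mem=[0,13,0,0]
After op 6 (STO M3): stack=[empty] mem=[0,13,0,16]
After op 7 (RCL M3): stack=[16] mem=[0,13,0,16]
After op 8 (pop): stack=[empty] mem=[0,13,0,16]
After op 9 (RCL M3): stack=[16] mem=[0,13,0,16]
After op 10 (pop): stack=[empty] mem=[0,13,0,16]
After op 11 (push 5): stack=[5] mem=[0,13,0,16]

Answer: 0 13 0 16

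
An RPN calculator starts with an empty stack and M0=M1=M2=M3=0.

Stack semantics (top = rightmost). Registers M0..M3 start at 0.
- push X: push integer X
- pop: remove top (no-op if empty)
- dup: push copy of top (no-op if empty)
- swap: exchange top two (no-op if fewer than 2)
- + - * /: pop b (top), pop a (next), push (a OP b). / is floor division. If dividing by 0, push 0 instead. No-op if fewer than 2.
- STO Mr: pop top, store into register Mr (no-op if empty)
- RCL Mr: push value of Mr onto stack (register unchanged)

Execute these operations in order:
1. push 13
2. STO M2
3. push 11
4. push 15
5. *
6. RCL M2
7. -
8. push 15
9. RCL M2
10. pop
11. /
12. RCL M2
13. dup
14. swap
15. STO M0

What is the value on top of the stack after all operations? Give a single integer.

Answer: 13

Derivation:
After op 1 (push 13): stack=[13] mem=[0,0,0,0]
After op 2 (STO M2): stack=[empty] mem=[0,0,13,0]
After op 3 (push 11): stack=[11] mem=[0,0,13,0]
After op 4 (push 15): stack=[11,15] mem=[0,0,13,0]
After op 5 (*): stack=[165] mem=[0,0,13,0]
After op 6 (RCL M2): stack=[165,13] mem=[0,0,13,0]
After op 7 (-): stack=[152] mem=[0,0,13,0]
After op 8 (push 15): stack=[152,15] mem=[0,0,13,0]
After op 9 (RCL M2): stack=[152,15,13] mem=[0,0,13,0]
After op 10 (pop): stack=[152,15] mem=[0,0,13,0]
After op 11 (/): stack=[10] mem=[0,0,13,0]
After op 12 (RCL M2): stack=[10,13] mem=[0,0,13,0]
After op 13 (dup): stack=[10,13,13] mem=[0,0,13,0]
After op 14 (swap): stack=[10,13,13] mem=[0,0,13,0]
After op 15 (STO M0): stack=[10,13] mem=[13,0,13,0]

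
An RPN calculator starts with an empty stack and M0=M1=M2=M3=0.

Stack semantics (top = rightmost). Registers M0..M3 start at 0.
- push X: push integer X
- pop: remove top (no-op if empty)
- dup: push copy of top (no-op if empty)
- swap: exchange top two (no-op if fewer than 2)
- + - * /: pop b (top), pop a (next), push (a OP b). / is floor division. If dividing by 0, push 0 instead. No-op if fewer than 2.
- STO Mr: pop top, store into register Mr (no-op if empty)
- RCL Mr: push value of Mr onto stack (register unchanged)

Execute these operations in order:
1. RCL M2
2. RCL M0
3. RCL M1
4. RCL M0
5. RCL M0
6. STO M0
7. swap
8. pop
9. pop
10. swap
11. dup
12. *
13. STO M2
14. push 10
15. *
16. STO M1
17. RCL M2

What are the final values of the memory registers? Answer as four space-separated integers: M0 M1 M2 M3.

Answer: 0 0 0 0

Derivation:
After op 1 (RCL M2): stack=[0] mem=[0,0,0,0]
After op 2 (RCL M0): stack=[0,0] mem=[0,0,0,0]
After op 3 (RCL M1): stack=[0,0,0] mem=[0,0,0,0]
After op 4 (RCL M0): stack=[0,0,0,0] mem=[0,0,0,0]
After op 5 (RCL M0): stack=[0,0,0,0,0] mem=[0,0,0,0]
After op 6 (STO M0): stack=[0,0,0,0] mem=[0,0,0,0]
After op 7 (swap): stack=[0,0,0,0] mem=[0,0,0,0]
After op 8 (pop): stack=[0,0,0] mem=[0,0,0,0]
After op 9 (pop): stack=[0,0] mem=[0,0,0,0]
After op 10 (swap): stack=[0,0] mem=[0,0,0,0]
After op 11 (dup): stack=[0,0,0] mem=[0,0,0,0]
After op 12 (*): stack=[0,0] mem=[0,0,0,0]
After op 13 (STO M2): stack=[0] mem=[0,0,0,0]
After op 14 (push 10): stack=[0,10] mem=[0,0,0,0]
After op 15 (*): stack=[0] mem=[0,0,0,0]
After op 16 (STO M1): stack=[empty] mem=[0,0,0,0]
After op 17 (RCL M2): stack=[0] mem=[0,0,0,0]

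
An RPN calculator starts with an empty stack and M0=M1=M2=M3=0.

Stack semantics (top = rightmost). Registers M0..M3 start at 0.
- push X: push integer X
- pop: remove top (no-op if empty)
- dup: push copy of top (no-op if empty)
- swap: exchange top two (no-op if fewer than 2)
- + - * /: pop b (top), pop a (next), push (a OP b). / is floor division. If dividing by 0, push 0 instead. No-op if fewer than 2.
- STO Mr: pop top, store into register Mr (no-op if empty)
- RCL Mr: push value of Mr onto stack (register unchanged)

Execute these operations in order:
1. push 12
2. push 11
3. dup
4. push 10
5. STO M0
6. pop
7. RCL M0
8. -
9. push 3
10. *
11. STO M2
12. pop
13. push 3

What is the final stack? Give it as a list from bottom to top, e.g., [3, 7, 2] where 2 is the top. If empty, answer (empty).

Answer: [3]

Derivation:
After op 1 (push 12): stack=[12] mem=[0,0,0,0]
After op 2 (push 11): stack=[12,11] mem=[0,0,0,0]
After op 3 (dup): stack=[12,11,11] mem=[0,0,0,0]
After op 4 (push 10): stack=[12,11,11,10] mem=[0,0,0,0]
After op 5 (STO M0): stack=[12,11,11] mem=[10,0,0,0]
After op 6 (pop): stack=[12,11] mem=[10,0,0,0]
After op 7 (RCL M0): stack=[12,11,10] mem=[10,0,0,0]
After op 8 (-): stack=[12,1] mem=[10,0,0,0]
After op 9 (push 3): stack=[12,1,3] mem=[10,0,0,0]
After op 10 (*): stack=[12,3] mem=[10,0,0,0]
After op 11 (STO M2): stack=[12] mem=[10,0,3,0]
After op 12 (pop): stack=[empty] mem=[10,0,3,0]
After op 13 (push 3): stack=[3] mem=[10,0,3,0]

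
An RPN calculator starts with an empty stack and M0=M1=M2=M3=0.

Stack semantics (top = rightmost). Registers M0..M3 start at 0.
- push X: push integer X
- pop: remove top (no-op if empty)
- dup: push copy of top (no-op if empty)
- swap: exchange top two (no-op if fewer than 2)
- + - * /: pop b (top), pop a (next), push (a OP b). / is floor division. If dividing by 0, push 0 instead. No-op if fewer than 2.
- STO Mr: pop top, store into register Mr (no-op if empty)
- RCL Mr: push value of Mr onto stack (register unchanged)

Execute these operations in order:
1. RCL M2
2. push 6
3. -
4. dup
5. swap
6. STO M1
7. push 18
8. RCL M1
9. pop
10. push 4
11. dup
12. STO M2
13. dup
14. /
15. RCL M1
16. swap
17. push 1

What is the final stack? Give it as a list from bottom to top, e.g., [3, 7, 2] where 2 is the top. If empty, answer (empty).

After op 1 (RCL M2): stack=[0] mem=[0,0,0,0]
After op 2 (push 6): stack=[0,6] mem=[0,0,0,0]
After op 3 (-): stack=[-6] mem=[0,0,0,0]
After op 4 (dup): stack=[-6,-6] mem=[0,0,0,0]
After op 5 (swap): stack=[-6,-6] mem=[0,0,0,0]
After op 6 (STO M1): stack=[-6] mem=[0,-6,0,0]
After op 7 (push 18): stack=[-6,18] mem=[0,-6,0,0]
After op 8 (RCL M1): stack=[-6,18,-6] mem=[0,-6,0,0]
After op 9 (pop): stack=[-6,18] mem=[0,-6,0,0]
After op 10 (push 4): stack=[-6,18,4] mem=[0,-6,0,0]
After op 11 (dup): stack=[-6,18,4,4] mem=[0,-6,0,0]
After op 12 (STO M2): stack=[-6,18,4] mem=[0,-6,4,0]
After op 13 (dup): stack=[-6,18,4,4] mem=[0,-6,4,0]
After op 14 (/): stack=[-6,18,1] mem=[0,-6,4,0]
After op 15 (RCL M1): stack=[-6,18,1,-6] mem=[0,-6,4,0]
After op 16 (swap): stack=[-6,18,-6,1] mem=[0,-6,4,0]
After op 17 (push 1): stack=[-6,18,-6,1,1] mem=[0,-6,4,0]

Answer: [-6, 18, -6, 1, 1]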